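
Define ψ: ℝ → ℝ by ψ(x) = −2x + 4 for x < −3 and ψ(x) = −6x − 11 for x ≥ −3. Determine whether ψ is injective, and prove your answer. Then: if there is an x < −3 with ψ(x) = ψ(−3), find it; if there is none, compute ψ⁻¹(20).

Both pieces are strictly decreasing (slopes −2 and −6), so each is injective on its own interval.
The left piece maps (−∞, −3) onto (10, ∞); the right piece maps [−3, ∞) onto (−∞, 7].
These images are disjoint, so no value is attained by both pieces. Hence ψ is injective.
Because the two images are disjoint, no x < −3 has ψ(x) = ψ(−3), so we compute ψ⁻¹(20): 20 lies in (10, ∞), so solve −2x + 4 = 20: x = (20 − 4)/(−2) = −8.

-8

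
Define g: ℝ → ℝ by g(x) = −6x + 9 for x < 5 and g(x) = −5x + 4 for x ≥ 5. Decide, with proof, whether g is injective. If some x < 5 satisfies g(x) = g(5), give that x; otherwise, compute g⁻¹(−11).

10/3

Both pieces are strictly decreasing (slopes −6 and −5), so each is injective on its own interval.
The left piece maps (−∞, 5) onto (−21, ∞); the right piece maps [5, ∞) onto (−∞, −21].
These images are disjoint, so no value is attained by both pieces. So g is injective.
Because the two images are disjoint, no x < 5 has g(x) = g(5), so we compute g⁻¹(−11): −11 lies in (−21, ∞), so solve −6x + 9 = −11: x = (−11 − 9)/(−6) = 10/3.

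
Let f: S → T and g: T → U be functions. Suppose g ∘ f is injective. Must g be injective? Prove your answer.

No. Take S = {1, 2}, T = {1, 2, 3}, U = {1, 2, 3}, f(a) = a for each a ∈ S, and g(b) = 2 if b ∈ {2, 3} else g(b) = b.
Then g ∘ f = f is injective (S ⊂ T and f is the inclusion), but g(2) = g(3) = 2 with 2 ≠ 3, so g is not injective.

not injective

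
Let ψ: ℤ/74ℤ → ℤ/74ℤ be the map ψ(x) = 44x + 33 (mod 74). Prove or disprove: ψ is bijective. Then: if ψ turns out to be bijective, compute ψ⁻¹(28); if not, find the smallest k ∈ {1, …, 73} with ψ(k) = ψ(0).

We have gcd(44, 74) = 2 > 1. Taking s = 0 and t = 37: ψ(0) = 33 and ψ(37) = 44·37 + 33 = 1661 ≡ 33 (mod 74).
So ψ(0) = ψ(37) while 0 ≠ 37, therefore ψ is not injective, hence not bijective.
Since ψ is not bijective, we find the least positive k with ψ(k) = ψ(0): this means 44k ≡ 0 (mod 74), i.e. 74 ∣ 44k. Since gcd(44, 74) = 2, dividing through by 2 this holds exactly when 37 ∣ 22k, and as gcd(22, 37) = 1, exactly when 37 ∣ k.
The smallest positive such k is 37.

37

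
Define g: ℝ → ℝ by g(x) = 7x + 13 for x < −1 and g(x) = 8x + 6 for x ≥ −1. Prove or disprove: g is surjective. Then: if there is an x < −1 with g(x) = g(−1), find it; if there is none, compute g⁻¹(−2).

Both pieces are strictly increasing (slopes 7 and 8), so each is injective on its own interval.
The left piece maps (−∞, −1) onto (−∞, 6); the right piece maps [−1, ∞) onto [−2, ∞).
The union (−∞, 6) ∪ [−2, ∞) covers ℝ, so g is surjective.
For the follow-up: the images overlap, so an x < −1 with g(x) = g(−1) exists. g(−1) = −2; solving 7x + 13 = −2 for x < −1 gives x = (−2 − 13)/7 = −15/7.

-15/7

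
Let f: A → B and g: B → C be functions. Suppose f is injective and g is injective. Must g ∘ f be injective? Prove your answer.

injective

Suppose (g ∘ f)(x_1) = (g ∘ f)(x_2), i.e. g(f(x_1)) = g(f(x_2)).
Since g is injective, f(x_1) = f(x_2). Since f is injective, x_1 = x_2. Thus g ∘ f is injective.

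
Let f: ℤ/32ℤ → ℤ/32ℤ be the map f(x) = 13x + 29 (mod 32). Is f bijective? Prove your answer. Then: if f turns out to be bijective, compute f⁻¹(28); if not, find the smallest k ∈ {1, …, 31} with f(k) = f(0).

Suppose f(a) = f(b) in ℤ/32ℤ. Then 13a + 29 ≡ 13b + 29 (mod 32), therefore 13(a − b) ≡ 0 (mod 32).
Since gcd(13, 32) = 1, 13 is invertible modulo 32, thus a − b ≡ 0 (mod 32), i.e. a = b.
We now compute 13⁻¹ mod 32 explicitly. Euclid's algorithm: 32 = 2·13 + 6, 13 = 2·6 + 1; back-substituting gives 1 = 5·13 − 2·32, so 13⁻¹ ≡ 5 (mod 32).
Then y ↦ 5(y − 29) is a two-sided inverse to f, so every y ∈ ℤ/32ℤ has a preimage.
Therefore f is bijective.
Since f is bijective, we find f⁻¹(28): we need 13x ≡ 28 − 29 ≡ 31 (mod 32). Using 13⁻¹ = 5: x ≡ 5·31 = 155 = 4·32 + 27, so x = 27.
Check: f(27) = 13·27 + 29 = 380 = 11·32 + 28 ≡ 28 (mod 32).

27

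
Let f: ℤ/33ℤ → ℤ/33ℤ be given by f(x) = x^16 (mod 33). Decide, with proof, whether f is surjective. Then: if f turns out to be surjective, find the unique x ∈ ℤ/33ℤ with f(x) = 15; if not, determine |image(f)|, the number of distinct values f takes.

f(4): Repeated squaring mod 33: 4^1 ≡ 4, 4^2 ≡ 4² = 16, 4^4 ≡ 16² = 256 ≡ 25, 4^8 ≡ 25² = 625 ≡ 31, 4^16 ≡ 31² = 961 ≡ 4. So 4^16 ≡ 4 (mod 33).
f(7): Repeated squaring mod 33: 7^1 ≡ 7, 7^2 ≡ 7² = 49 ≡ 16, 7^4 ≡ 16² = 256 ≡ 25, 7^8 ≡ 25² = 625 ≡ 31, 7^16 ≡ 31² = 961 ≡ 4. So 7^16 ≡ 4 (mod 33).
So f(4) = f(7) = 4 while 4 ≠ 7, so f is not injective.
A non-injective map from the 33-element set ℤ/33ℤ to itself takes at most 32 distinct values, so it cannot be surjective. Therefore f is not surjective.
Since f is not surjective, we determine |image(f)|. Computing x^16 mod 33 for each x (by repeated squaring, reducing mod 33 at every step), the values f(0), f(1), …, f(32) are: 0, 1, 31, 3, 4, 16, 27, 4, 25, 9, 1, 22, 12, 31, 25, 15, 16, 16, 15, 25, 31, 12, 22, 1, 9, 25, 4, 27, 16, 4, 3, 31, 1.
The distinct values are {0, 1, 3, 4, 9, 12, 15, 16, 22, 25, 27, 31}; there are 12 of them.

12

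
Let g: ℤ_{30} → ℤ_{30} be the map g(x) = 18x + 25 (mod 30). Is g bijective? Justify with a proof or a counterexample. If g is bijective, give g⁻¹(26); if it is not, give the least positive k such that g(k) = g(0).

5

Recall that g is injective if g(u) = g(v) implies u = v.
We have gcd(18, 30) = 6 > 1. Taking u = 0 and v = 5: g(0) = 25 and g(5) = 18·5 + 25 = 115 ≡ 25 (mod 30).
So g(0) = g(5) while 0 ≠ 5, so g is not injective, hence not bijective.
Since g is not bijective, we find the least positive k with g(k) = g(0): this means 18k ≡ 0 (mod 30), i.e. 30 ∣ 18k. Since gcd(18, 30) = 6, dividing through by 6 this holds exactly when 5 ∣ 3k, and as gcd(3, 5) = 1, exactly when 5 ∣ k.
The smallest positive such k is 5.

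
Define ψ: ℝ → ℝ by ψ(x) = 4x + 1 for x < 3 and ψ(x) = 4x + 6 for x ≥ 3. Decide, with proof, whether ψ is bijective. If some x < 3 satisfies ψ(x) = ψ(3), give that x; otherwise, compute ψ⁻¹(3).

Both pieces are strictly increasing (slopes 4 and 4), so each is injective on its own interval.
The left piece maps (−∞, 3) onto (−∞, 13); the right piece maps [3, ∞) onto [18, ∞).
The images leave a gap (13 has no preimage), so ψ is not surjective, hence not bijective.
Because the two images are disjoint, no x < 3 has ψ(x) = ψ(3), so we compute ψ⁻¹(3): 3 lies in (−∞, 13), so solve 4x + 1 = 3: x = (3 − 1)/4 = 1/2.

1/2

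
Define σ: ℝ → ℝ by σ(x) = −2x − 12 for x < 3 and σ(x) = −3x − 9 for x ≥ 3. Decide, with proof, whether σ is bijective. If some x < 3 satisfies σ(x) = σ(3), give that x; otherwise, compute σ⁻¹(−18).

Both pieces are strictly decreasing (slopes −2 and −3), so each is injective on its own interval.
The left piece maps (−∞, 3) onto (−18, ∞); the right piece maps [3, ∞) onto (−∞, −18].
Since −18 = −18, the images partition ℝ: σ is injective and surjective, hence bijective.
Because the two images are disjoint, no x < 3 has σ(x) = σ(3), so we compute σ⁻¹(−18): −18 lies in (−∞, −18], so solve −3x − 9 = −18: x = (−18 + 9)/(−3) = 3.

3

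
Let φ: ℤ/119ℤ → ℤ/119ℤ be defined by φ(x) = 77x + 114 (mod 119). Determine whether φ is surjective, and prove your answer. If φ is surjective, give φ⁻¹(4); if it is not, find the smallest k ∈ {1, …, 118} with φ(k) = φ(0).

By definition, surjectivity means every element of the codomain has a preimage under φ.
Since gcd(77, 119) = 7, we have 77x ≡ 0 (mod 7) for all x, so φ(x) ≡ 2 (mod 7).
But 0 ≢ 2 (mod 7), so 0 ∈ ℤ/119ℤ has no preimage. Hence φ is not surjective.
Since φ is not surjective, we find the least positive k with φ(k) = φ(0): this means 77k ≡ 0 (mod 119), i.e. 119 ∣ 77k. Since gcd(77, 119) = 7, dividing through by 7 this holds exactly when 17 ∣ 11k, and as gcd(11, 17) = 1, exactly when 17 ∣ k.
The smallest positive such k is 17.

17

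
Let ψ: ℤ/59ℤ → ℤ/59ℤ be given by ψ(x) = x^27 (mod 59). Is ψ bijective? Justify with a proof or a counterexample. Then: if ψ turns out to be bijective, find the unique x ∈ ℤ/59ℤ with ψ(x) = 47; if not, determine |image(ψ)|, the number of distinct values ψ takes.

Since 59 is prime, the nonzero elements of ℤ/59ℤ form a cyclic group of order 58.
As gcd(27, 58) = 1, raising to the 27th power is a bijection on this group: if u^27 ≡ v^27 then (uv^{−1})^27 = 1, and the only element of order dividing gcd(27, 58) = 1 is 1, so u = v.
With ψ(0) = 0 this makes ψ injective on all of ℤ/59ℤ, hence bijective (finite equal-size domain and codomain). In particular ψ is bijective.
Since ψ is bijective, we find the preimage of 47. The inverse of x ↦ x^27 on (ℤ/59ℤ)^× is x ↦ x^43, because 27·43 = 1161 = 20·58 + 1 ≡ 1 (mod 58) and x^{58} = 1 for x ≠ 0 (Fermat). So ψ⁻¹(47) = 47^43 mod 59.
Repeated squaring mod 59: 47^1 ≡ 47, 47^2 ≡ 47² = 2209 ≡ 26, 47^4 ≡ 26² = 676 ≡ 27, 47^8 ≡ 27² = 729 ≡ 21, 47^16 ≡ 21² = 441 ≡ 28, 47^32 ≡ 28² = 784 ≡ 17. Since 43 = 32 + 8 + 2 + 1, 47^43 ≡ 17·21·26·47: 17·21 = 357 ≡ 3, then 3·26 = 78 ≡ 19, then 19·47 = 893 ≡ 8. So 47^43 ≡ 8 (mod 59).
Hence ψ⁻¹(47) = 8.

8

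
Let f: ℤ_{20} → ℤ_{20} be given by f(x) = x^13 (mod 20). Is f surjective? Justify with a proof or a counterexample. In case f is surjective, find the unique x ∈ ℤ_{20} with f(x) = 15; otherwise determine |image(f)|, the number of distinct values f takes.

15

f(0) = 0^13 = 0.
f(10): Repeated squaring mod 20: 10^1 ≡ 10, 10^2 ≡ 10² = 100 ≡ 0, 10^4 ≡ 0² = 0, 10^8 ≡ 0² = 0. Since 13 = 8 + 4 + 1, 10^13 ≡ 0·0·10: 0·0 = 0, then 0·10 = 0. So 10^13 ≡ 0 (mod 20).
So f(0) = f(10) = 0 while 0 ≠ 10, hence f is not injective.
A non-injective map from the 20-element set ℤ_{20} to itself takes at most 19 distinct values, so it cannot be surjective. Thus f is not surjective.
Since f is not surjective, we determine |image(f)|. Computing x^13 mod 20 for each x (by repeated squaring, reducing mod 20 at every step), the values f(0), f(1), …, f(19) are: 0, 1, 12, 3, 4, 5, 16, 7, 8, 9, 0, 11, 12, 13, 4, 15, 16, 17, 8, 19.
The distinct values are {0, 1, 3, 4, 5, 7, 8, 9, 11, 12, 13, 15, 16, 17, 19}; there are 15 of them.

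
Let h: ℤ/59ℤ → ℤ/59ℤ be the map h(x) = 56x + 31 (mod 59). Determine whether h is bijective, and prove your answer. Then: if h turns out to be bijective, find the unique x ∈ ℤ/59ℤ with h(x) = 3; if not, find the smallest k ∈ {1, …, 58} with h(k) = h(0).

Suppose h(s) = h(t) in ℤ/59ℤ. Then 56s + 31 ≡ 56t + 31 (mod 59), so 56(s − t) ≡ 0 (mod 59).
Since gcd(56, 59) = 1, 56 is invertible modulo 59, thus s − t ≡ 0 (mod 59), i.e. s = t.
We now compute 56⁻¹ mod 59 explicitly. Euclid's algorithm: 59 = 1·56 + 3, 56 = 18·3 + 2, 3 = 1·2 + 1; back-substituting gives 1 = 39·56 − 37·59, so 56⁻¹ ≡ 39 (mod 59).
Then y ↦ 39(y − 31) is a two-sided inverse to h, so every y ∈ ℤ/59ℤ has a preimage.
Hence h is bijective.
Since h is bijective, we compute h⁻¹(3): solve 56x + 31 ≡ 3 (mod 59), i.e. 56x ≡ 31 (mod 59).
Multiplying by 56⁻¹ = 39 gives x ≡ 39·31 = 1209 = 20·59 + 29 ≡ 29 (mod 59).
Check: h(29) = 56·29 + 31 = 1655 = 28·59 + 3 ≡ 3 (mod 59).

29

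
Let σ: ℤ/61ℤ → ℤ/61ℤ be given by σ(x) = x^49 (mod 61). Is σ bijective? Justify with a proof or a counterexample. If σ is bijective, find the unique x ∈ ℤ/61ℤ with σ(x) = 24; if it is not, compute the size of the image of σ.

33

Since 61 is prime, the nonzero elements of ℤ/61ℤ form a cyclic group of order 60.
As gcd(49, 60) = 1, raising to the 49th power is a bijection on this group: if x_1^49 ≡ x_2^49 then (x_1x_2^{−1})^49 = 1, and the only element of order dividing gcd(49, 60) = 1 is 1, so x_1 = x_2.
With σ(0) = 0 this makes σ injective on all of ℤ/61ℤ, hence bijective (finite equal-size domain and codomain). In particular σ is bijective.
Since σ is bijective, we find the preimage of 24. The inverse of x ↦ x^49 on (ℤ/61ℤ)^× is x ↦ x^49, because 49·49 = 2401 = 40·60 + 1 ≡ 1 (mod 60) and x^{60} = 1 for x ≠ 0 (Fermat). So σ⁻¹(24) = 24^49 mod 61.
Repeated squaring mod 61: 24^1 ≡ 24, 24^2 ≡ 24² = 576 ≡ 27, 24^4 ≡ 27² = 729 ≡ 58, 24^8 ≡ 58² = 3364 ≡ 9, 24^16 ≡ 9² = 81 ≡ 20, 24^32 ≡ 20² = 400 ≡ 34. Since 49 = 32 + 16 + 1, 24^49 ≡ 34·20·24: 34·20 = 680 ≡ 9, then 9·24 = 216 ≡ 33. So 24^49 ≡ 33 (mod 61).
Hence σ⁻¹(24) = 33.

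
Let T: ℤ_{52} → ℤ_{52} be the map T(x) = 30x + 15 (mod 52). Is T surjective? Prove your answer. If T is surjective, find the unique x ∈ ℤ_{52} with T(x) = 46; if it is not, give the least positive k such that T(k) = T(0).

26

Since gcd(30, 52) = 2, we have 30x ≡ 0 (mod 2) for all x, so T(x) ≡ 1 (mod 2).
But 0 ≢ 1 (mod 2), so 0 ∈ ℤ_{52} has no preimage. So T is not surjective.
Since T is not surjective, we find the least positive k with T(k) = T(0): this means 30k ≡ 0 (mod 52), i.e. 52 ∣ 30k. Since gcd(30, 52) = 2, dividing through by 2 this holds exactly when 26 ∣ 15k, and as gcd(15, 26) = 1, exactly when 26 ∣ k.
The smallest positive such k is 26.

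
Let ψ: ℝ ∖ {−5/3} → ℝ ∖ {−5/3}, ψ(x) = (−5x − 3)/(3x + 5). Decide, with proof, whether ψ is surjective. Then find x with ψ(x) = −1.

1

For any y ≠ −5/3, solving y(3x + 5) = −5x − 3 for x gives a well-defined x ≠ −5/3. So ψ is surjective.
Solving ψ(x) = −1: cross-multiplying gives −5x − 3 = −1(3x + 5), which rearranges to −2x = −2, so x = 1.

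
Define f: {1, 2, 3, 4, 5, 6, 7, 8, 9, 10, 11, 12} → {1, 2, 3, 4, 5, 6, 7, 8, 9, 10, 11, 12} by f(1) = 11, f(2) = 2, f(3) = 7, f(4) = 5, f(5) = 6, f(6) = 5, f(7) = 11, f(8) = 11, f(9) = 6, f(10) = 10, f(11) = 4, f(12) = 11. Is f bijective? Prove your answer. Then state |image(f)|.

7

f(4) = 5 = f(6) with 4 ≠ 6, so f is not injective, hence not bijective.
The image of f is {2, 4, 5, 6, 7, 10, 11}, which has 7 elements.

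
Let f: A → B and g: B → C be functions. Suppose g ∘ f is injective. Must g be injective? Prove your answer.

not injective

No. Take A = {1, 2}, B = {1, 2, 3, 4}, C = {1, 2, 3, 4}, f(a) = a for each a ∈ A, and g(b) = 3 if b ∈ {3, 4} else g(b) = b.
Then g ∘ f = f is injective (A ⊂ B and f is the inclusion), but g(3) = g(4) = 3 with 3 ≠ 4, so g is not injective.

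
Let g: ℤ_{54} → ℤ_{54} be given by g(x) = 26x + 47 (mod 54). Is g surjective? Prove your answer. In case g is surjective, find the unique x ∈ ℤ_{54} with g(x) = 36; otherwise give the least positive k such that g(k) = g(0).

Since gcd(26, 54) = 2, we have 26x ≡ 0 (mod 2) for all x, so g(x) ≡ 1 (mod 2).
But 0 ≢ 1 (mod 2), so 0 ∈ ℤ_{54} has no preimage. Hence g is not surjective.
Since g is not surjective, we find the least positive k with g(k) = g(0): this means 26k ≡ 0 (mod 54), i.e. 54 ∣ 26k. Since gcd(26, 54) = 2, dividing through by 2 this holds exactly when 27 ∣ 13k, and as gcd(13, 27) = 1, exactly when 27 ∣ k.
The smallest positive such k is 27.

27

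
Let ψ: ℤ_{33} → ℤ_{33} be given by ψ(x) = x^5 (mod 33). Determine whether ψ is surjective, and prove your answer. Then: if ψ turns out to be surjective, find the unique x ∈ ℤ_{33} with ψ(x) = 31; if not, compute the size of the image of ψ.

ψ(1) = 1^5 = 1.
ψ(4): Repeated squaring mod 33: 4^1 ≡ 4, 4^2 ≡ 4² = 16, 4^4 ≡ 16² = 256 ≡ 25. Since 5 = 4 + 1, 4^5 ≡ 25·4: 25·4 = 100 ≡ 1. So 4^5 ≡ 1 (mod 33).
So ψ(1) = ψ(4) = 1 while 1 ≠ 4, therefore ψ is not injective.
A non-injective map from the 33-element set ℤ_{33} to itself takes at most 32 distinct values, so it cannot be surjective. Therefore ψ is not surjective.
Since ψ is not surjective, we determine |image(ψ)|. Computing x^5 mod 33 for each x (by repeated squaring, reducing mod 33 at every step), the values ψ(0), ψ(1), …, ψ(32) are: 0, 1, 32, 12, 1, 23, 21, 10, 32, 12, 10, 11, 12, 10, 23, 12, 1, 32, 21, 10, 23, 21, 22, 23, 21, 1, 23, 12, 10, 32, 21, 1, 32.
The distinct values are {0, 1, 10, 11, 12, 21, 22, 23, 32}; there are 9 of them.

9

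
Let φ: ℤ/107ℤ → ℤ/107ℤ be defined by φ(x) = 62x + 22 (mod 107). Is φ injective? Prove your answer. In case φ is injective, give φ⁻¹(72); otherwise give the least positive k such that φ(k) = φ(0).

Suppose φ(x_1) = φ(x_2) in ℤ/107ℤ. Then 62x_1 + 22 ≡ 62x_2 + 22 (mod 107), therefore 62(x_1 − x_2) ≡ 0 (mod 107).
Since gcd(62, 107) = 1, 62 is invertible modulo 107, hence x_1 − x_2 ≡ 0 (mod 107), i.e. x_1 = x_2.
So φ is injective.
We now compute 62⁻¹ mod 107 explicitly. Euclid's algorithm: 107 = 1·62 + 45, 62 = 1·45 + 17, 45 = 2·17 + 11, 17 = 1·11 + 6, 11 = 1·6 + 5, 6 = 1·5 + 1; back-substituting gives 1 = 19·62 − 11·107, so 62⁻¹ ≡ 19 (mod 107).
Since φ is injective, we find φ⁻¹(72): we need 62x ≡ 72 − 22 ≡ 50 (mod 107). Using 62⁻¹ = 19: x ≡ 19·50 = 950 = 8·107 + 94, so x = 94.
Check: φ(94) = 62·94 + 22 = 5850 = 54·107 + 72 ≡ 72 (mod 107).

94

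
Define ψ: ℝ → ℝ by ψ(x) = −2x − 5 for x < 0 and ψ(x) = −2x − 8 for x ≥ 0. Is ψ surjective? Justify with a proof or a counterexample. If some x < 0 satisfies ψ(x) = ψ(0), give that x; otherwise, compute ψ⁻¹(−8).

Both pieces are strictly decreasing (slopes −2 and −2), so each is injective on its own interval.
The left piece maps (−∞, 0) onto (−5, ∞); the right piece maps [0, ∞) onto (−∞, −8].
The union (−5, ∞) ∪ (−∞, −8] omits the interval between −5 and −8; in particular −5 has no preimage. So ψ is not surjective.
Because the two images are disjoint, no x < 0 has ψ(x) = ψ(0), so we compute ψ⁻¹(−8): −8 lies in (−∞, −8], so solve −2x − 8 = −8: x = (−8 + 8)/(−2) = 0.

0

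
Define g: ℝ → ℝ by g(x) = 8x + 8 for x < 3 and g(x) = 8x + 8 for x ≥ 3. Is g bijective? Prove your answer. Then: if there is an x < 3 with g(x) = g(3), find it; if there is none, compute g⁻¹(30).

Both pieces are strictly increasing (slopes 8 and 8), so each is injective on its own interval.
The left piece maps (−∞, 3) onto (−∞, 32); the right piece maps [3, ∞) onto [32, ∞).
Since 32 = 32, the images partition ℝ: g is injective and surjective, hence bijective.
Because the two images are disjoint, no x < 3 has g(x) = g(3), so we compute g⁻¹(30): 30 lies in (−∞, 32), so solve 8x + 8 = 30: x = (30 − 8)/8 = 11/4.

11/4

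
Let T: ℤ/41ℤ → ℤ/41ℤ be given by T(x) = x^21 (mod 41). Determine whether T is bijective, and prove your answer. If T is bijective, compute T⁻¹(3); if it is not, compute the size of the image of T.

38

Since 41 is prime, the nonzero elements of ℤ/41ℤ form a cyclic group of order 40.
As gcd(21, 40) = 1, raising to the 21st power is a bijection on this group: if u^21 ≡ v^21 then (uv^{−1})^21 = 1, and the only element of order dividing gcd(21, 40) = 1 is 1, so u = v.
With T(0) = 0 this makes T injective on all of ℤ/41ℤ, hence bijective (finite equal-size domain and codomain). In particular T is bijective.
Since T is bijective, we find the preimage of 3. The inverse of x ↦ x^21 on (ℤ/41ℤ)^× is x ↦ x^21, because 21·21 = 441 = 11·40 + 1 ≡ 1 (mod 40) and x^{40} = 1 for x ≠ 0 (Fermat). So T⁻¹(3) = 3^21 mod 41.
Repeated squaring mod 41: 3^1 ≡ 3, 3^2 ≡ 3² = 9, 3^4 ≡ 9² = 81 ≡ 40, 3^8 ≡ 40² = 1600 ≡ 1, 3^16 ≡ 1² = 1. Since 21 = 16 + 4 + 1, 3^21 ≡ 1·40·3: 1·40 = 40, then 40·3 = 120 ≡ 38. So 3^21 ≡ 38 (mod 41).
Hence T⁻¹(3) = 38.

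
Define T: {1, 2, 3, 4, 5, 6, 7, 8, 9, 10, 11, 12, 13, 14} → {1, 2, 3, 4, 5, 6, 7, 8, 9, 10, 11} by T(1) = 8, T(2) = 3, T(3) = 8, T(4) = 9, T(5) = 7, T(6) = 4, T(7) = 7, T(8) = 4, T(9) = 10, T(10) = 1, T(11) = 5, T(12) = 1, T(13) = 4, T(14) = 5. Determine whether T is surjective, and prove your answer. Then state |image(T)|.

8

No element maps to 2, so T is not surjective.
The image of T is {1, 3, 4, 5, 7, 8, 9, 10}, which has 8 elements.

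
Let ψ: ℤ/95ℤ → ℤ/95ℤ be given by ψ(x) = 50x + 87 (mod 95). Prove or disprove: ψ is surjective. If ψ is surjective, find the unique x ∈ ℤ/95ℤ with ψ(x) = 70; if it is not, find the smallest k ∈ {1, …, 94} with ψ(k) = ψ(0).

By definition, ψ is surjective if every y in the codomain equals ψ(x) for some x in the domain.
Since gcd(50, 95) = 5, we have 50x ≡ 0 (mod 5) for all x, so ψ(x) ≡ 2 (mod 5).
But 0 ≢ 2 (mod 5), so 0 ∈ ℤ/95ℤ has no preimage. Hence ψ is not surjective.
Since ψ is not surjective, we find the least positive k with ψ(k) = ψ(0): this means 50k ≡ 0 (mod 95), i.e. 95 ∣ 50k. Since gcd(50, 95) = 5, dividing through by 5 this holds exactly when 19 ∣ 10k, and as gcd(10, 19) = 1, exactly when 19 ∣ k.
The smallest positive such k is 19.

19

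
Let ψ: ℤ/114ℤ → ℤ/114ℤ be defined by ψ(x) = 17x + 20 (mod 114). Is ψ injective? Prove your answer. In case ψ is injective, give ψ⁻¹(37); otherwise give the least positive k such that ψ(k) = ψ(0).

1

If ψ(u) = ψ(v), then 17u ≡ 17v (mod 114). Because gcd(17, 114) = 1, we may cancel 17 to get u ≡ v (mod 114).
So ψ is injective.
We now compute 17⁻¹ mod 114 explicitly. Euclid's algorithm: 114 = 6·17 + 12, 17 = 1·12 + 5, 12 = 2·5 + 2, 5 = 2·2 + 1; back-substituting gives 1 = 47·17 − 7·114, so 17⁻¹ ≡ 47 (mod 114).
Since ψ is injective, we find ψ⁻¹(37): we need 17x ≡ 37 − 20 ≡ 17 (mod 114). Using 17⁻¹ = 47: x ≡ 47·17 = 799 = 7·114 + 1, so x = 1.
Check: ψ(1) = 17·1 + 20 = 37 ≡ 37 (mod 114).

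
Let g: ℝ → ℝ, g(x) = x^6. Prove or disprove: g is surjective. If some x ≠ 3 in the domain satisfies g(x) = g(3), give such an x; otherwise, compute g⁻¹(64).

-3

Since 6 is even, x^6 ≥ 0 for all x ∈ ℝ, so −1 ∈ ℝ has no preimage. Thus g is not surjective.
For the follow-up, such an x exists: taking x = −3 ∈ ℝ gives g(−3) = 729 = g(3) with −3 ≠ 3.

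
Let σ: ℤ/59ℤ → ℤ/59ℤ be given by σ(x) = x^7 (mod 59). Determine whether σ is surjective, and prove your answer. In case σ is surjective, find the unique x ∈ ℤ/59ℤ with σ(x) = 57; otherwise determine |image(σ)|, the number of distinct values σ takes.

48

Since 59 is prime, the nonzero elements of ℤ/59ℤ form a cyclic group of order 58.
As gcd(7, 58) = 1, raising to the 7th power is a bijection on this group: if u^7 ≡ v^7 then (uv^{−1})^7 = 1, and the only element of order dividing gcd(7, 58) = 1 is 1, so u = v.
With σ(0) = 0 this makes σ injective on all of ℤ/59ℤ, hence bijective (finite equal-size domain and codomain). In particular σ is surjective.
Since σ is surjective, we find the preimage of 57. The inverse of x ↦ x^7 on (ℤ/59ℤ)^× is x ↦ x^25, because 7·25 = 175 = 3·58 + 1 ≡ 1 (mod 58) and x^{58} = 1 for x ≠ 0 (Fermat). So σ⁻¹(57) = 57^25 mod 59.
Repeated squaring mod 59: 57^1 ≡ 57, 57^2 ≡ 57² = 3249 ≡ 4, 57^4 ≡ 4² = 16, 57^8 ≡ 16² = 256 ≡ 20, 57^16 ≡ 20² = 400 ≡ 46. Since 25 = 16 + 8 + 1, 57^25 ≡ 46·20·57: 46·20 = 920 ≡ 35, then 35·57 = 1995 ≡ 48. So 57^25 ≡ 48 (mod 59).
Hence σ⁻¹(57) = 48.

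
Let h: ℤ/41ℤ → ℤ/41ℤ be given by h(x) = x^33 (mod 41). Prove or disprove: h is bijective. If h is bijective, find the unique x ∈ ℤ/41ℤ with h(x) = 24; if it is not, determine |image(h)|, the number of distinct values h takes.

35

Since 41 is prime, the nonzero elements of ℤ/41ℤ form a cyclic group of order 40.
As gcd(33, 40) = 1, raising to the 33rd power is a bijection on this group: if u^33 ≡ v^33 then (uv^{−1})^33 = 1, and the only element of order dividing gcd(33, 40) = 1 is 1, so u = v.
With h(0) = 0 this makes h injective on all of ℤ/41ℤ, hence bijective (finite equal-size domain and codomain). In particular h is bijective.
Since h is bijective, we find the preimage of 24. The inverse of x ↦ x^33 on (ℤ/41ℤ)^× is x ↦ x^17, because 33·17 = 561 = 14·40 + 1 ≡ 1 (mod 40) and x^{40} = 1 for x ≠ 0 (Fermat). So h⁻¹(24) = 24^17 mod 41.
Repeated squaring mod 41: 24^1 ≡ 24, 24^2 ≡ 24² = 576 ≡ 2, 24^4 ≡ 2² = 4, 24^8 ≡ 4² = 16, 24^16 ≡ 16² = 256 ≡ 10. Since 17 = 16 + 1, 24^17 ≡ 10·24: 10·24 = 240 ≡ 35. So 24^17 ≡ 35 (mod 41).
Hence h⁻¹(24) = 35.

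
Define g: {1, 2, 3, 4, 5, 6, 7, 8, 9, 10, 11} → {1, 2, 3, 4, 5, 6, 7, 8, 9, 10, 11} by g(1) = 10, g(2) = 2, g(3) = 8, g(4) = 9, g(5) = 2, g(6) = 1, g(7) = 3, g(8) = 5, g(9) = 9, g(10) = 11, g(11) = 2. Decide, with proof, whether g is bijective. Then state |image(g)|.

g(2) = 2 = g(5) with 2 ≠ 5, so g is not injective, hence not bijective.
The image of g is {1, 2, 3, 5, 8, 9, 10, 11}, which has 8 elements.

8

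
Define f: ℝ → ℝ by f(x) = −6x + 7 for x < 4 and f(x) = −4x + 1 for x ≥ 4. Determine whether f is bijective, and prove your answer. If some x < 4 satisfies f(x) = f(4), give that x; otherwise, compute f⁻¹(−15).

11/3

Both pieces are strictly decreasing (slopes −6 and −4), so each is injective on its own interval.
The left piece maps (−∞, 4) onto (−17, ∞); the right piece maps [4, ∞) onto (−∞, −15].
These images overlap. In particular f(4) = −15 (right piece), and solving −6x + 7 = −15 on the left piece gives x = 11/3 < 4.
So f(11/3) = f(4) with 11/3 ≠ 4, and f is not injective, hence not bijective. This x = 11/3 is the requested value below 4.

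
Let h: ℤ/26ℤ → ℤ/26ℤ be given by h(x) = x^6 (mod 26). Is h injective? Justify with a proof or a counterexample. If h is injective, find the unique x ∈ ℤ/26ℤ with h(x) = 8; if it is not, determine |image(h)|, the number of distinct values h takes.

6

h(1) = 1^6 = 1.
h(3): Repeated squaring mod 26: 3^1 ≡ 3, 3^2 ≡ 3² = 9, 3^4 ≡ 9² = 81 ≡ 3. Since 6 = 4 + 2, 3^6 ≡ 3·9: 3·9 = 27 ≡ 1. So 3^6 ≡ 1 (mod 26).
So h(1) = h(3) = 1 while 1 ≠ 3, so h is not injective.
Since h is not injective, we determine |image(h)|. Computing x^6 mod 26 for each x (by repeated squaring, reducing mod 26 at every step), the values h(0), h(1), …, h(25) are: 0, 1, 12, 1, 14, 25, 12, 25, 12, 1, 14, 25, 14, 13, 14, 25, 14, 1, 12, 25, 12, 25, 14, 1, 12, 1.
The distinct values are {0, 1, 12, 13, 14, 25}; there are 6 of them.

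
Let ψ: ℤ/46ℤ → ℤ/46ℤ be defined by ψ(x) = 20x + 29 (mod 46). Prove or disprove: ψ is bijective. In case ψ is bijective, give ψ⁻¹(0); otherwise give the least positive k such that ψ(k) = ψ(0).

23

We have gcd(20, 46) = 2 > 1. Taking x_1 = 0 and x_2 = 23: ψ(0) = 29 and ψ(23) = 20·23 + 29 = 489 ≡ 29 (mod 46).
So ψ(0) = ψ(23) while 0 ≠ 23, so ψ is not injective, hence not bijective.
Since ψ is not bijective, we find the least positive k with ψ(k) = ψ(0): this means 20k ≡ 0 (mod 46), i.e. 46 ∣ 20k. Since gcd(20, 46) = 2, dividing through by 2 this holds exactly when 23 ∣ 10k, and as gcd(10, 23) = 1, exactly when 23 ∣ k.
The smallest positive such k is 23.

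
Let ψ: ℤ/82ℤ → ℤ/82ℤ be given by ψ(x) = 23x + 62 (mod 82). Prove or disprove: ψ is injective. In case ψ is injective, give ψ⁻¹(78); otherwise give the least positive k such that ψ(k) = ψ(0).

By definition, ψ is injective if ψ(x_1) = ψ(x_2) implies x_1 = x_2.
Suppose ψ(x_1) = ψ(x_2) in ℤ/82ℤ. Then 23x_1 + 62 ≡ 23x_2 + 62 (mod 82), thus 23(x_1 − x_2) ≡ 0 (mod 82).
Since gcd(23, 82) = 1, 23 is invertible modulo 82, hence x_1 − x_2 ≡ 0 (mod 82), i.e. x_1 = x_2.
So ψ is injective.
We now compute 23⁻¹ mod 82 explicitly. Euclid's algorithm: 82 = 3·23 + 13, 23 = 1·13 + 10, 13 = 1·10 + 3, 10 = 3·3 + 1; back-substituting gives 1 = 25·23 − 7·82, so 23⁻¹ ≡ 25 (mod 82).
Since ψ is injective, we find ψ⁻¹(78): we need 23x ≡ 78 − 62 ≡ 16 (mod 82). Using 23⁻¹ = 25: x ≡ 25·16 = 400 = 4·82 + 72, so x = 72.
Check: ψ(72) = 23·72 + 62 = 1718 = 20·82 + 78 ≡ 78 (mod 82).

72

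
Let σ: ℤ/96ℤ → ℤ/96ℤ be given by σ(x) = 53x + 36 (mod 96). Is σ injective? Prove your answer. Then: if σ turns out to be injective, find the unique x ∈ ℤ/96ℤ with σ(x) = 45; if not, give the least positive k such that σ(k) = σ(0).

69

If σ(s) = σ(t), then 53s ≡ 53t (mod 96). Because gcd(53, 96) = 1, we may cancel 53 to get s ≡ t (mod 96).
Therefore σ is injective.
We now compute 53⁻¹ mod 96 explicitly. Euclid's algorithm: 96 = 1·53 + 43, 53 = 1·43 + 10, 43 = 4·10 + 3, 10 = 3·3 + 1; back-substituting gives 1 = 29·53 − 16·96, so 53⁻¹ ≡ 29 (mod 96).
Since σ is injective, we compute σ⁻¹(45): solve 53x + 36 ≡ 45 (mod 96), i.e. 53x ≡ 9 (mod 96).
Multiplying by 53⁻¹ = 29 gives x ≡ 29·9 = 261 = 2·96 + 69 ≡ 69 (mod 96).
Check: σ(69) = 53·69 + 36 = 3693 = 38·96 + 45 ≡ 45 (mod 96).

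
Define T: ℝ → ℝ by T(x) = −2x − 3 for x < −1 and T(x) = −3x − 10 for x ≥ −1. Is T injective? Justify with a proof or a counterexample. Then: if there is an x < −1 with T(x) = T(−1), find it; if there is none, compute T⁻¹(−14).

4/3

Both pieces are strictly decreasing (slopes −2 and −3), so each is injective on its own interval.
The left piece maps (−∞, −1) onto (−1, ∞); the right piece maps [−1, ∞) onto (−∞, −7].
These images are disjoint, so no value is attained by both pieces. Therefore T is injective.
Because the two images are disjoint, no x < −1 has T(x) = T(−1), so we compute T⁻¹(−14): −14 lies in (−∞, −7], so solve −3x − 10 = −14: x = (−14 + 10)/(−3) = 4/3.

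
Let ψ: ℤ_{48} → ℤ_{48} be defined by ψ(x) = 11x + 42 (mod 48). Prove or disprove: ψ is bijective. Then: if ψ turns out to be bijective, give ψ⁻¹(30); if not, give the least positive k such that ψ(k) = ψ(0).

Recall that ψ is injective if ψ(a) = ψ(b) implies a = b.
Suppose ψ(a) = ψ(b) in ℤ_{48}. Then 11a + 42 ≡ 11b + 42 (mod 48), so 11(a − b) ≡ 0 (mod 48).
Since gcd(11, 48) = 1, 11 is invertible modulo 48, so a − b ≡ 0 (mod 48), i.e. a = b.
We now compute 11⁻¹ mod 48 explicitly. Euclid's algorithm: 48 = 4·11 + 4, 11 = 2·4 + 3, 4 = 1·3 + 1; back-substituting gives 1 = 35·11 − 8·48, so 11⁻¹ ≡ 35 (mod 48).
Then y ↦ 35(y − 42) is a two-sided inverse to ψ, so every y ∈ ℤ_{48} has a preimage.
Thus ψ is bijective.
Since ψ is bijective, we compute ψ⁻¹(30): solve 11x + 42 ≡ 30 (mod 48), i.e. 11x ≡ 36 (mod 48).
Multiplying by 11⁻¹ = 35 gives x ≡ 35·36 = 1260 = 26·48 + 12 ≡ 12 (mod 48).
Check: ψ(12) = 11·12 + 42 = 174 = 3·48 + 30 ≡ 30 (mod 48).

12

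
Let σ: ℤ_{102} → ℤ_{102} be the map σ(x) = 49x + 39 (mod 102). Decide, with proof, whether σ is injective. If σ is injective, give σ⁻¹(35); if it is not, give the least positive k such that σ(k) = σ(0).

Suppose σ(s) = σ(t) in ℤ_{102}. Then 49s + 39 ≡ 49t + 39 (mod 102), thus 49(s − t) ≡ 0 (mod 102).
Since gcd(49, 102) = 1, 49 is invertible modulo 102, therefore s − t ≡ 0 (mod 102), i.e. s = t.
Thus σ is injective.
We now compute 49⁻¹ mod 102 explicitly. Euclid's algorithm: 102 = 2·49 + 4, 49 = 12·4 + 1; back-substituting gives 1 = 25·49 − 12·102, so 49⁻¹ ≡ 25 (mod 102).
Since σ is injective, we find σ⁻¹(35): we need 49x ≡ 35 − 39 ≡ 98 (mod 102). Using 49⁻¹ = 25: x ≡ 25·98 = 2450 = 24·102 + 2, so x = 2.
Check: σ(2) = 49·2 + 39 = 137 = 1·102 + 35 ≡ 35 (mod 102).

2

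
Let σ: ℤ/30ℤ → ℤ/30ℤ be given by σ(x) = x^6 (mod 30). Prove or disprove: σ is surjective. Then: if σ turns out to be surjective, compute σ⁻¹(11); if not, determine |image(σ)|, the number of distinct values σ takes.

12

σ(2): Repeated squaring mod 30: 2^1 ≡ 2, 2^2 ≡ 2² = 4, 2^4 ≡ 4² = 16. Since 6 = 4 + 2, 2^6 ≡ 16·4: 16·4 = 64 ≡ 4. So 2^6 ≡ 4 (mod 30).
σ(8): Repeated squaring mod 30: 8^1 ≡ 8, 8^2 ≡ 8² = 64 ≡ 4, 8^4 ≡ 4² = 16. Since 6 = 4 + 2, 8^6 ≡ 16·4: 16·4 = 64 ≡ 4. So 8^6 ≡ 4 (mod 30).
So σ(2) = σ(8) = 4 while 2 ≠ 8, hence σ is not injective.
A non-injective map from the 30-element set ℤ/30ℤ to itself takes at most 29 distinct values, so it cannot be surjective. Hence σ is not surjective.
Since σ is not surjective, we determine |image(σ)|. Computing x^6 mod 30 for each x (by repeated squaring, reducing mod 30 at every step), the values σ(0), σ(1), …, σ(29) are: 0, 1, 4, 9, 16, 25, 6, 19, 4, 21, 10, 1, 24, 19, 16, 15, 16, 19, 24, 1, 10, 21, 4, 19, 6, 25, 16, 9, 4, 1.
The distinct values are {0, 1, 4, 6, 9, 10, 15, 16, 19, 21, 24, 25}; there are 12 of them.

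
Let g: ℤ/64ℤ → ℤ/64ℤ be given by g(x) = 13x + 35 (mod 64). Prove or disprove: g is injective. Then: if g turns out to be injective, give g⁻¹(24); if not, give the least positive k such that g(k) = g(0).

Recall that g is injective if g(a) = g(b) implies a = b.
Suppose g(a) = g(b) in ℤ/64ℤ. Then 13a + 35 ≡ 13b + 35 (mod 64), thus 13(a − b) ≡ 0 (mod 64).
Since gcd(13, 64) = 1, 13 is invertible modulo 64, thus a − b ≡ 0 (mod 64), i.e. a = b.
Hence g is injective.
We now compute 13⁻¹ mod 64 explicitly. Euclid's algorithm: 64 = 4·13 + 12, 13 = 1·12 + 1; back-substituting gives 1 = 5·13 − 1·64, so 13⁻¹ ≡ 5 (mod 64).
Since g is injective, we compute g⁻¹(24): solve 13x + 35 ≡ 24 (mod 64), i.e. 13x ≡ 53 (mod 64).
Multiplying by 13⁻¹ = 5 gives x ≡ 5·53 = 265 = 4·64 + 9 ≡ 9 (mod 64).
Check: g(9) = 13·9 + 35 = 152 = 2·64 + 24 ≡ 24 (mod 64).

9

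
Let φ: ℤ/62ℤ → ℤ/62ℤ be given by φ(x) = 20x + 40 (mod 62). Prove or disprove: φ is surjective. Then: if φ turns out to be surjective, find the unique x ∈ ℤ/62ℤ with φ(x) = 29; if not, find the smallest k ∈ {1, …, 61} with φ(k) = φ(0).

31

Since gcd(20, 62) = 2, we have 20x ≡ 0 (mod 2) for all x, so φ(x) ≡ 0 (mod 2).
But 1 ≢ 0 (mod 2), so 1 ∈ ℤ/62ℤ has no preimage. So φ is not surjective.
Since φ is not surjective, we find the least positive k with φ(k) = φ(0): this means 20k ≡ 0 (mod 62), i.e. 62 ∣ 20k. Since gcd(20, 62) = 2, dividing through by 2 this holds exactly when 31 ∣ 10k, and as gcd(10, 31) = 1, exactly when 31 ∣ k.
The smallest positive such k is 31.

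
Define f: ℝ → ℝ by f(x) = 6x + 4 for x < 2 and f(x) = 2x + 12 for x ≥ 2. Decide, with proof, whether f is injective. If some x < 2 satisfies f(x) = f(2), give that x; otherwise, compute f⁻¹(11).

7/6

Both pieces are strictly increasing (slopes 6 and 2), so each is injective on its own interval.
The left piece maps (−∞, 2) onto (−∞, 16); the right piece maps [2, ∞) onto [16, ∞).
These images are disjoint, so no value is attained by both pieces. Hence f is injective.
Because the two images are disjoint, no x < 2 has f(x) = f(2), so we compute f⁻¹(11): 11 lies in (−∞, 16), so solve 6x + 4 = 11: x = (11 − 4)/6 = 7/6.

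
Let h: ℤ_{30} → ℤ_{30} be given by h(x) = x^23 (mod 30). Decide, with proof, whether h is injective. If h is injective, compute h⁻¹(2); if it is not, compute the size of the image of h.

8

Computing x^23 mod 30 for each x (by repeated squaring, reducing mod 30 at every step), the values h(0), h(1), …, h(29) are: 0, 1, 8, 27, 4, 5, 6, 13, 2, 9, 10, 11, 18, 7, 14, 15, 16, 23, 12, 19, 20, 21, 28, 17, 24, 25, 26, 3, 22, 29.
Every element of ℤ_{30} appears exactly once in this list, so h is a bijection, and in particular injective.
Since h is injective, we read off the preimage of 2 from the same table: h(8) = 2, so h⁻¹(2) = 8.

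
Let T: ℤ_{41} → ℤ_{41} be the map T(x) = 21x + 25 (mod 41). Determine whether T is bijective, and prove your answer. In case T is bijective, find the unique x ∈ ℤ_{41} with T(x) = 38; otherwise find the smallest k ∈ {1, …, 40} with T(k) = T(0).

Recall that T is injective when T(x_1) = T(x_2) forces x_1 = x_2.
If T(x_1) = T(x_2), then 21x_1 ≡ 21x_2 (mod 41). Because gcd(21, 41) = 1, we may cancel 21 to get x_1 ≡ x_2 (mod 41).
We now compute 21⁻¹ mod 41 explicitly. Euclid's algorithm: 41 = 1·21 + 20, 21 = 1·20 + 1; back-substituting gives 1 = 2·21 − 1·41, so 21⁻¹ ≡ 2 (mod 41).
For any y ∈ ℤ_{41}, x = 2(y − 25) mod 41 satisfies T(x) = 21·2(y − 25) + 25 ≡ y (since 21·2 ≡ 1 mod 41). So every y has a preimage.
So T is bijective.
Since T is bijective, we find T⁻¹(38): we need 21x ≡ 38 − 25 ≡ 13 (mod 41). Using 21⁻¹ = 2: x ≡ 2·13 = 26, so x = 26.
Check: T(26) = 21·26 + 25 = 571 = 13·41 + 38 ≡ 38 (mod 41).

26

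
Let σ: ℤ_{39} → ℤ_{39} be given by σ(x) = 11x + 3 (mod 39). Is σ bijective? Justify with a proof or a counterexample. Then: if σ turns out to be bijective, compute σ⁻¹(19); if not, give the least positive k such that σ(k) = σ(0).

Recall: σ is injective when σ(a) = σ(b) forces a = b.
If σ(a) = σ(b), then 11a ≡ 11b (mod 39). Because gcd(11, 39) = 1, we may cancel 11 to get a ≡ b (mod 39).
We now compute 11⁻¹ mod 39 explicitly. Euclid's algorithm: 39 = 3·11 + 6, 11 = 1·6 + 5, 6 = 1·5 + 1; back-substituting gives 1 = 32·11 − 9·39, so 11⁻¹ ≡ 32 (mod 39).
Then y ↦ 32(y − 3) is a two-sided inverse to σ, so every y ∈ ℤ_{39} has a preimage.
Thus σ is bijective.
Since σ is bijective, we find σ⁻¹(19): we need 11x ≡ 19 − 3 ≡ 16 (mod 39). Using 11⁻¹ = 32: x ≡ 32·16 = 512 = 13·39 + 5, so x = 5.
Check: σ(5) = 11·5 + 3 = 58 = 1·39 + 19 ≡ 19 (mod 39).

5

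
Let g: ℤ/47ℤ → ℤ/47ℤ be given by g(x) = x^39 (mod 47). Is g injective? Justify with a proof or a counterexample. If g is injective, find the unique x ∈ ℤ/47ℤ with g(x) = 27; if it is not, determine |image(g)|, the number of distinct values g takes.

Since 47 is prime, the nonzero elements of ℤ/47ℤ form a cyclic group of order 46.
As gcd(39, 46) = 1, raising to the 39th power is a bijection on this group: if x_1^39 ≡ x_2^39 then (x_1x_2^{−1})^39 = 1, and the only element of order dividing gcd(39, 46) = 1 is 1, so x_1 = x_2.
With g(0) = 0 this makes g injective on all of ℤ/47ℤ, hence bijective (finite equal-size domain and codomain). In particular g is injective.
Since g is injective, we find the preimage of 27. The inverse of x ↦ x^39 on (ℤ/47ℤ)^× is x ↦ x^13, because 39·13 = 507 = 11·46 + 1 ≡ 1 (mod 46) and x^{46} = 1 for x ≠ 0 (Fermat). So g⁻¹(27) = 27^13 mod 47.
Repeated squaring mod 47: 27^1 ≡ 27, 27^2 ≡ 27² = 729 ≡ 24, 27^4 ≡ 24² = 576 ≡ 12, 27^8 ≡ 12² = 144 ≡ 3. Since 13 = 8 + 4 + 1, 27^13 ≡ 3·12·27: 3·12 = 36, then 36·27 = 972 ≡ 32. So 27^13 ≡ 32 (mod 47).
Hence g⁻¹(27) = 32.

32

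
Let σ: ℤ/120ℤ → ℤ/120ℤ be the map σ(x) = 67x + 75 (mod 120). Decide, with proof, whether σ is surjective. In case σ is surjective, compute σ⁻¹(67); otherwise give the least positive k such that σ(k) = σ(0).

Since gcd(67, 120) = 1, 67 is invertible modulo 120. Euclid's algorithm: 120 = 1·67 + 53, 67 = 1·53 + 14, 53 = 3·14 + 11, 14 = 1·11 + 3, 11 = 3·3 + 2, 3 = 1·2 + 1; back-substituting gives 1 = 43·67 − 24·120, so 67⁻¹ ≡ 43 (mod 120).
Then y ↦ 43(y − 75) is a two-sided inverse to σ, so every y ∈ ℤ/120ℤ has a preimage.
So σ is surjective.
Since σ is surjective, we compute σ⁻¹(67): solve 67x + 75 ≡ 67 (mod 120), i.e. 67x ≡ 112 (mod 120).
Multiplying by 67⁻¹ = 43 gives x ≡ 43·112 = 4816 = 40·120 + 16 ≡ 16 (mod 120).
Check: σ(16) = 67·16 + 75 = 1147 = 9·120 + 67 ≡ 67 (mod 120).

16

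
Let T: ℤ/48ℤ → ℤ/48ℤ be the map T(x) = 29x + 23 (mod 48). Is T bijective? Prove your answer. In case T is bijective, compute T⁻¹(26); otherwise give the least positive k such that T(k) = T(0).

15

By definition, injectivity means: for all a, b in the domain, T(a) = T(b) implies a = b.
If T(a) = T(b), then 29a ≡ 29b (mod 48). Because gcd(29, 48) = 1, we may cancel 29 to get a ≡ b (mod 48).
We now compute 29⁻¹ mod 48 explicitly. Euclid's algorithm: 48 = 1·29 + 19, 29 = 1·19 + 10, 19 = 1·10 + 9, 10 = 1·9 + 1; back-substituting gives 1 = 5·29 − 3·48, so 29⁻¹ ≡ 5 (mod 48).
For any y ∈ ℤ/48ℤ, x = 5(y − 23) mod 48 satisfies T(x) = 29·5(y − 23) + 23 ≡ y (since 29·5 ≡ 1 mod 48). So every y has a preimage.
Therefore T is bijective.
Since T is bijective, we compute T⁻¹(26): solve 29x + 23 ≡ 26 (mod 48), i.e. 29x ≡ 3 (mod 48).
Multiplying by 29⁻¹ = 5 gives x ≡ 5·3 = 15 ≡ 15 (mod 48).
Check: T(15) = 29·15 + 23 = 458 = 9·48 + 26 ≡ 26 (mod 48).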